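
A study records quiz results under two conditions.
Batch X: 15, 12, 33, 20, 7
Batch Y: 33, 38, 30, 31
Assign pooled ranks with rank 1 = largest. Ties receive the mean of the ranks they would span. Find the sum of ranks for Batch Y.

12.5

Sorted (descending): 38, 33, 33, 31, 30, 20, 15, 12, 7
The 2 values of 33 occupy positions 2–3 → average rank (2+3)/2 = 2.5.
Batch Y values → pooled ranks: 33→2.5, 38→1, 30→5, 31→4
Rank sum = 2.5 + 1 + 5 + 4 = 12.5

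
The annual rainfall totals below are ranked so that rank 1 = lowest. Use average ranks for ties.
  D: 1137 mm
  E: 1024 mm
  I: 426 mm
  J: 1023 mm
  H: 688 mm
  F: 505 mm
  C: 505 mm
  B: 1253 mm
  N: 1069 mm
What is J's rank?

Sorted (ascending): 426, 505, 505, 688, 1023, 1024, 1069, 1137, 1253
The 2 values of 505 occupy positions 2–3 → average rank (2+3)/2 = 2.5.
J has value 1023 mm → rank 5.

5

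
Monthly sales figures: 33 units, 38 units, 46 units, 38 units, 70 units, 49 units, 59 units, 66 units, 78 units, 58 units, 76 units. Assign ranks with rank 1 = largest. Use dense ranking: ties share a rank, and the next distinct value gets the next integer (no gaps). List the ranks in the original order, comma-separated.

Sorted (descending): 78, 76, 70, 66, 59, 58, 49, 46, 38, 38, 33
The 2 values of 38 share dense rank 9.
Remaining distinct values take the next consecutive integers.

10, 9, 8, 9, 3, 7, 5, 4, 1, 6, 2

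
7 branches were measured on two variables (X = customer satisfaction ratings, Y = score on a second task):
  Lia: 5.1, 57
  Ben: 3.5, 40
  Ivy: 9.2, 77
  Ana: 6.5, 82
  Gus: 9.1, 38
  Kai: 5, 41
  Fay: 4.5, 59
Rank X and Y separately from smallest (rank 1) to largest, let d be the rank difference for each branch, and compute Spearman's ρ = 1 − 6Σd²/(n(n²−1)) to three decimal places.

Ranks of variable 1: 4, 1, 7, 5, 6, 3, 2
Ranks of variable 2: 4, 2, 6, 7, 1, 3, 5
d = r₁ − r₂: 0, -1, 1, -2, 5, 0, -3
d²: 0, 1, 1, 4, 25, 0, 9; Σd² = 40
ρ = 1 − 6·40/(7·48) = 1 − 240/336 = 0.286

0.286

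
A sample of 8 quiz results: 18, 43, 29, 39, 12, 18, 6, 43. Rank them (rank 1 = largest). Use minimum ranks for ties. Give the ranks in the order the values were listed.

5, 1, 4, 3, 7, 5, 8, 1

Sorted (descending): 43, 43, 39, 29, 18, 18, 12, 6
The 2 values of 43 occupy positions 1–2 → each gets rank 1.
The 2 values of 18 occupy positions 5–6 → each gets rank 5.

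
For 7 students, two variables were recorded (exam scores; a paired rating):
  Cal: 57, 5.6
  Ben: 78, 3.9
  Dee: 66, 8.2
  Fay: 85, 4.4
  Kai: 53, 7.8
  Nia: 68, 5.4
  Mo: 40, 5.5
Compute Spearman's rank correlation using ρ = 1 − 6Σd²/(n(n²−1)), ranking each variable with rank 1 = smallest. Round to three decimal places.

Ranks of variable 1: 3, 6, 4, 7, 2, 5, 1
Ranks of variable 2: 5, 1, 7, 2, 6, 3, 4
d = r₁ − r₂: -2, 5, -3, 5, -4, 2, -3
d²: 4, 25, 9, 25, 16, 4, 9; Σd² = 92
ρ = 1 − 6·92/(7·48) = 1 − 552/336 = -0.643

-0.643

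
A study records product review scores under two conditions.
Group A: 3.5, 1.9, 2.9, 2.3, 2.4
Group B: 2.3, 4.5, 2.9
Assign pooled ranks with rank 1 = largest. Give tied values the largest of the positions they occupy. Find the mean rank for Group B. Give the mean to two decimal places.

4.00

Sorted (descending): 4.5, 3.5, 2.9, 2.9, 2.4, 2.3, 2.3, 1.9
The 2 values of 2.9 occupy positions 3–4 → each gets rank 4.
The 2 values of 2.3 occupy positions 6–7 → each gets rank 7.
Group B values → pooled ranks: 2.3→7, 4.5→1, 2.9→4
Mean rank = (7 + 1 + 4) / 3 = 4.00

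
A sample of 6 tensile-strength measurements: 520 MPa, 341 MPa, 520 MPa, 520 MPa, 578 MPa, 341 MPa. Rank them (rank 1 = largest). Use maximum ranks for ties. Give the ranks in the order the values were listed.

4, 6, 4, 4, 1, 6

Sorted (descending): 578, 520, 520, 520, 341, 341
The 3 values of 520 occupy positions 2–4 → each gets rank 4.
The 2 values of 341 occupy positions 5–6 → each gets rank 6.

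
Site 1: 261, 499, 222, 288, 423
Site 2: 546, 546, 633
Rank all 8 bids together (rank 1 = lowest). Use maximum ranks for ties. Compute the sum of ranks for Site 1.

15

Sorted (ascending): 222, 261, 288, 423, 499, 546, 546, 633
The 2 values of 546 occupy positions 6–7 → each gets rank 7.
Site 1 values → pooled ranks: 261→2, 499→5, 222→1, 288→3, 423→4
Rank sum = 2 + 5 + 1 + 3 + 4 = 15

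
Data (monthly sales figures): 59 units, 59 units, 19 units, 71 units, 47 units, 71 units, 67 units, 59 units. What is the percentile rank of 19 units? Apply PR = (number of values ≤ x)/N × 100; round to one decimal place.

12.5

N = 8.
Strictly below 19: 0. Equal to 19: 1.
PR = 1/8 × 100 = 12.5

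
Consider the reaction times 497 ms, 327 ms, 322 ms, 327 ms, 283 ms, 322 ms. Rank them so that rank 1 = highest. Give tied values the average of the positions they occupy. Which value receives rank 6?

283

Sorted (descending): 497, 327, 327, 322, 322, 283
The 2 values of 327 occupy positions 2–3 → average rank (2+3)/2 = 2.5.
The 2 values of 322 occupy positions 4–5 → average rank (4+5)/2 = 4.5.
Rank 6 → value 283.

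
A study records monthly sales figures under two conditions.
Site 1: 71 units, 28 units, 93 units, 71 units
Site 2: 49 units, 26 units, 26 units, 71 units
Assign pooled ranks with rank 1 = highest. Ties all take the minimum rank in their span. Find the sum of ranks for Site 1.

11

Sorted (descending): 93, 71, 71, 71, 49, 28, 26, 26
The 3 values of 71 occupy positions 2–4 → each gets rank 2.
The 2 values of 26 occupy positions 7–8 → each gets rank 7.
Site 1 values → pooled ranks: 71→2, 28→6, 93→1, 71→2
Rank sum = 2 + 6 + 1 + 2 = 11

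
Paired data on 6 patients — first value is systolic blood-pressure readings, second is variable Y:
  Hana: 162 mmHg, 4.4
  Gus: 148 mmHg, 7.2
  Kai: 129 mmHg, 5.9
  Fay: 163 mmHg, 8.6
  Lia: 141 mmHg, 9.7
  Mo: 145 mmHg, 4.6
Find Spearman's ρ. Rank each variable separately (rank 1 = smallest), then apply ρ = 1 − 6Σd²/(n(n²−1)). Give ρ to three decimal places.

Ranks of variable 1: 5, 4, 1, 6, 2, 3
Ranks of variable 2: 1, 4, 3, 5, 6, 2
d = r₁ − r₂: 4, 0, -2, 1, -4, 1
d²: 16, 0, 4, 1, 16, 1; Σd² = 38
ρ = 1 − 6·38/(6·35) = 1 − 228/210 = -0.086

-0.086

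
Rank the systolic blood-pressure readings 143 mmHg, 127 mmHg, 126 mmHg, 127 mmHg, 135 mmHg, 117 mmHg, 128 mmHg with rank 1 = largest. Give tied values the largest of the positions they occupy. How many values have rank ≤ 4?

Sorted (descending): 143, 135, 128, 127, 127, 126, 117
The 2 values of 127 occupy positions 4–5 → each gets rank 5.
Ranks ≤ 4: {1, 2, 3} → 3 values.

3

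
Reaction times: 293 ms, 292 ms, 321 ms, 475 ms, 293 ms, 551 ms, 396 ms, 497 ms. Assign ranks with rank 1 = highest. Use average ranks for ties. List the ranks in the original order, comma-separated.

Sorted (descending): 551, 497, 475, 396, 321, 293, 293, 292
The 2 values of 293 occupy positions 6–7 → average rank (6+7)/2 = 6.5.

6.5, 8, 5, 3, 6.5, 1, 4, 2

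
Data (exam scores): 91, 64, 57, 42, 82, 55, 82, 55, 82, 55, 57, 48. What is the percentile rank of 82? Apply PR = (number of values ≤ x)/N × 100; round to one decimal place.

91.7

N = 12.
Strictly below 82: 8. Equal to 82: 3.
PR = 11/12 × 100 = 91.7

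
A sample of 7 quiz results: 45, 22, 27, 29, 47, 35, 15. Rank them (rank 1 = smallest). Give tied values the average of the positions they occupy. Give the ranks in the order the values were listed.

6, 2, 3, 4, 7, 5, 1

Sorted (ascending): 15, 22, 27, 29, 35, 45, 47
No ties — each value takes its position as its rank.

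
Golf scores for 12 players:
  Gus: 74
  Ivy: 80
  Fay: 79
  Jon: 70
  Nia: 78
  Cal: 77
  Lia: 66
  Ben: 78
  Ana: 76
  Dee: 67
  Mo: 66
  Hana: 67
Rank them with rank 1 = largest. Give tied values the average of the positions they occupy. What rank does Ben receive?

3.5

Sorted (descending): 80, 79, 78, 78, 77, 76, 74, 70, 67, 67, 66, 66
The 2 values of 78 occupy positions 3–4 → average rank (3+4)/2 = 3.5.
The 2 values of 67 occupy positions 9–10 → average rank (9+10)/2 = 9.5.
The 2 values of 66 occupy positions 11–12 → average rank (11+12)/2 = 11.5.
Ben has value 78 → rank 3.5.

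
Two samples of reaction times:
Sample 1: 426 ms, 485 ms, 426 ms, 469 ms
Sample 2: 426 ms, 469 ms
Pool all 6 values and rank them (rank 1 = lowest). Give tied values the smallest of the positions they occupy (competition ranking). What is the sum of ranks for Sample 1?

12

Sorted (ascending): 426, 426, 426, 469, 469, 485
The 3 values of 426 occupy positions 1–3 → each gets rank 1.
The 2 values of 469 occupy positions 4–5 → each gets rank 4.
Sample 1 values → pooled ranks: 426→1, 485→6, 426→1, 469→4
Rank sum = 1 + 6 + 1 + 4 = 12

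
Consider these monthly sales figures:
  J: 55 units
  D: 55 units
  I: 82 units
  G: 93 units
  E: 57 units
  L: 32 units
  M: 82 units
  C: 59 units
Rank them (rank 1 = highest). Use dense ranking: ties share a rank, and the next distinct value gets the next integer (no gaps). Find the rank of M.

2

Sorted (descending): 93, 82, 82, 59, 57, 55, 55, 32
The 2 values of 82 share dense rank 2.
The 2 values of 55 share dense rank 5.
Remaining distinct values take the next consecutive integers.
M has value 82 units → rank 2.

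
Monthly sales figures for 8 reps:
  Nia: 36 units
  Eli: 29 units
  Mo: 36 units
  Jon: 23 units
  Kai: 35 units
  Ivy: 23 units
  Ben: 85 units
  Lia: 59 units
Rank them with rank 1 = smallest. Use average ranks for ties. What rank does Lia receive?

7

Sorted (ascending): 23, 23, 29, 35, 36, 36, 59, 85
The 2 values of 23 occupy positions 1–2 → average rank (1+2)/2 = 1.5.
The 2 values of 36 occupy positions 5–6 → average rank (5+6)/2 = 5.5.
Lia has value 59 units → rank 7.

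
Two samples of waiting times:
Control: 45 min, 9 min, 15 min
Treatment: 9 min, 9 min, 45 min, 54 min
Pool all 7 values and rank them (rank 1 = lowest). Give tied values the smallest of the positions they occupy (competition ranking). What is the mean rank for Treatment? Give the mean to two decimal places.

Sorted (ascending): 9, 9, 9, 15, 45, 45, 54
The 3 values of 9 occupy positions 1–3 → each gets rank 1.
The 2 values of 45 occupy positions 5–6 → each gets rank 5.
Treatment values → pooled ranks: 9→1, 9→1, 45→5, 54→7
Mean rank = (1 + 1 + 5 + 7) / 4 = 3.50

3.50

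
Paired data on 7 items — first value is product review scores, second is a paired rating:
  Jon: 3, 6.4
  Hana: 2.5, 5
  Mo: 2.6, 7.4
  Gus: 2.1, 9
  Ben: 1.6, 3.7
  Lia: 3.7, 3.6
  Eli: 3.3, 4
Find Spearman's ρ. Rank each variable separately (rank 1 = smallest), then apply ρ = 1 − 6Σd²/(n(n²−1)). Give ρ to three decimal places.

-0.357

Ranks of variable 1: 5, 3, 4, 2, 1, 7, 6
Ranks of variable 2: 5, 4, 6, 7, 2, 1, 3
d = r₁ − r₂: 0, -1, -2, -5, -1, 6, 3
d²: 0, 1, 4, 25, 1, 36, 9; Σd² = 76
ρ = 1 − 6·76/(7·48) = 1 − 456/336 = -0.357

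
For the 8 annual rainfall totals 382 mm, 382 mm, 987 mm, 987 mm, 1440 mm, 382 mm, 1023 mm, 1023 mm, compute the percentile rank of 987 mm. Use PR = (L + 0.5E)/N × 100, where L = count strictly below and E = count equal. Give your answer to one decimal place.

N = 8.
Strictly below 987: 3. Equal to 987: 2.
PR = (3 + 0.5·2)/8 × 100 = 50.0

50.0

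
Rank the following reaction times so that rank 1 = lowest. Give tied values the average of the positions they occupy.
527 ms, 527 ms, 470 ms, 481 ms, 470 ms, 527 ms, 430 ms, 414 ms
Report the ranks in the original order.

7, 7, 3.5, 5, 3.5, 7, 2, 1

Sorted (ascending): 414, 430, 470, 470, 481, 527, 527, 527
The 2 values of 470 occupy positions 3–4 → average rank (3+4)/2 = 3.5.
The 3 values of 527 occupy positions 6–8 → average rank 7.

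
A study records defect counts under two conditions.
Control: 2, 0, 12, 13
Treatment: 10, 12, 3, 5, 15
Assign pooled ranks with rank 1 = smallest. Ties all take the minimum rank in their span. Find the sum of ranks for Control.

Sorted (ascending): 0, 2, 3, 5, 10, 12, 12, 13, 15
The 2 values of 12 occupy positions 6–7 → each gets rank 6.
Control values → pooled ranks: 2→2, 0→1, 12→6, 13→8
Rank sum = 2 + 1 + 6 + 8 = 17

17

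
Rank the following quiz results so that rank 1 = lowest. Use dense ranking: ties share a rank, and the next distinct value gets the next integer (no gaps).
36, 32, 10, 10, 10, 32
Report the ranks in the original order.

3, 2, 1, 1, 1, 2

Sorted (ascending): 10, 10, 10, 32, 32, 36
The 3 values of 10 share dense rank 1.
The 2 values of 32 share dense rank 2.
Remaining distinct values take the next consecutive integers.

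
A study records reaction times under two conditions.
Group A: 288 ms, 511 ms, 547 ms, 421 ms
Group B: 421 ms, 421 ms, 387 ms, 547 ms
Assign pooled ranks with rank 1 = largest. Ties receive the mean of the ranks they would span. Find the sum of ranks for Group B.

18.5

Sorted (descending): 547, 547, 511, 421, 421, 421, 387, 288
The 2 values of 547 occupy positions 1–2 → average rank (1+2)/2 = 1.5.
The 3 values of 421 occupy positions 4–6 → average rank 5.
Group B values → pooled ranks: 421→5, 421→5, 387→7, 547→1.5
Rank sum = 5 + 5 + 7 + 1.5 = 18.5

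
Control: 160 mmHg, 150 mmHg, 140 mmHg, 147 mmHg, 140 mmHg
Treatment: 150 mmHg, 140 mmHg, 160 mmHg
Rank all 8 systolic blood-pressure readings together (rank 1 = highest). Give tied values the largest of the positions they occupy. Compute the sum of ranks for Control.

27

Sorted (descending): 160, 160, 150, 150, 147, 140, 140, 140
The 2 values of 160 occupy positions 1–2 → each gets rank 2.
The 2 values of 150 occupy positions 3–4 → each gets rank 4.
The 3 values of 140 occupy positions 6–8 → each gets rank 8.
Control values → pooled ranks: 160→2, 150→4, 140→8, 147→5, 140→8
Rank sum = 2 + 4 + 8 + 5 + 8 = 27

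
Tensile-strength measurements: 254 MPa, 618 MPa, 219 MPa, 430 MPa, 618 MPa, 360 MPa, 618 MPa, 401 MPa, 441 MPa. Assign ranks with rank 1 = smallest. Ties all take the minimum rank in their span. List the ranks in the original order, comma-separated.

2, 7, 1, 5, 7, 3, 7, 4, 6

Sorted (ascending): 219, 254, 360, 401, 430, 441, 618, 618, 618
The 3 values of 618 occupy positions 7–9 → each gets rank 7.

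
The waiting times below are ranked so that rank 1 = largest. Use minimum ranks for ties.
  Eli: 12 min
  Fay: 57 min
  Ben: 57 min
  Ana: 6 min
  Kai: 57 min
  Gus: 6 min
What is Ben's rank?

1

Sorted (descending): 57, 57, 57, 12, 6, 6
The 3 values of 57 occupy positions 1–3 → each gets rank 1.
The 2 values of 6 occupy positions 5–6 → each gets rank 5.
Ben has value 57 min → rank 1.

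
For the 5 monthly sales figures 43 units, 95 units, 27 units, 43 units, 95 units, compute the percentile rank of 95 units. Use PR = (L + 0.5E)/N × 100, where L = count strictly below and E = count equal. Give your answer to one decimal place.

N = 5.
Strictly below 95: 3. Equal to 95: 2.
PR = (3 + 0.5·2)/5 × 100 = 80.0

80.0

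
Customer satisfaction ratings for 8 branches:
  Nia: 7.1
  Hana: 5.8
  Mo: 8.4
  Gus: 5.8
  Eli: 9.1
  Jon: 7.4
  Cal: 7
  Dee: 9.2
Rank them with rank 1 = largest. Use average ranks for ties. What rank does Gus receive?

Sorted (descending): 9.2, 9.1, 8.4, 7.4, 7.1, 7, 5.8, 5.8
The 2 values of 5.8 occupy positions 7–8 → average rank (7+8)/2 = 7.5.
Gus has value 5.8 → rank 7.5.

7.5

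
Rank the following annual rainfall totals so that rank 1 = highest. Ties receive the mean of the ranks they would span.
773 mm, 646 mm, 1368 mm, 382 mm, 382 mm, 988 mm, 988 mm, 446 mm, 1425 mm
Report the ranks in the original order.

5, 6, 2, 8.5, 8.5, 3.5, 3.5, 7, 1

Sorted (descending): 1425, 1368, 988, 988, 773, 646, 446, 382, 382
The 2 values of 988 occupy positions 3–4 → average rank (3+4)/2 = 3.5.
The 2 values of 382 occupy positions 8–9 → average rank (8+9)/2 = 8.5.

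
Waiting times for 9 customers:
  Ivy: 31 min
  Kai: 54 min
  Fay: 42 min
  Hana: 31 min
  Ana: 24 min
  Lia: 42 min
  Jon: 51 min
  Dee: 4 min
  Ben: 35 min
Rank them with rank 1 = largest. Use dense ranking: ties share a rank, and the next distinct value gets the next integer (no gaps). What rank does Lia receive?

3

Sorted (descending): 54, 51, 42, 42, 35, 31, 31, 24, 4
The 2 values of 42 share dense rank 3.
The 2 values of 31 share dense rank 5.
Remaining distinct values take the next consecutive integers.
Lia has value 42 min → rank 3.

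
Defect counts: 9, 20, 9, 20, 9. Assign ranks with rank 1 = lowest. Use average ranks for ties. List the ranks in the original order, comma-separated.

Sorted (ascending): 9, 9, 9, 20, 20
The 3 values of 9 occupy positions 1–3 → average rank 2.
The 2 values of 20 occupy positions 4–5 → average rank (4+5)/2 = 4.5.

2, 4.5, 2, 4.5, 2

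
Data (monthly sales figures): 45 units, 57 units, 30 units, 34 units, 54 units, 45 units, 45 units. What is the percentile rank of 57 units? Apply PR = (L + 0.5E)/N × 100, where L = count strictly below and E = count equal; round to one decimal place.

N = 7.
Strictly below 57: 6. Equal to 57: 1.
PR = (6 + 0.5·1)/7 × 100 = 92.9

92.9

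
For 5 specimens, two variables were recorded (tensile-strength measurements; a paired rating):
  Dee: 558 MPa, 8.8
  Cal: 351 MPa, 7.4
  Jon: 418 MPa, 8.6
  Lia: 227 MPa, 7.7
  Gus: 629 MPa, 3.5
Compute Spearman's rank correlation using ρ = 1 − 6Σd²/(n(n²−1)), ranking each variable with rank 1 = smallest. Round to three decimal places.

-0.100

Ranks of variable 1: 4, 2, 3, 1, 5
Ranks of variable 2: 5, 2, 4, 3, 1
d = r₁ − r₂: -1, 0, -1, -2, 4
d²: 1, 0, 1, 4, 16; Σd² = 22
ρ = 1 − 6·22/(5·24) = 1 − 132/120 = -0.100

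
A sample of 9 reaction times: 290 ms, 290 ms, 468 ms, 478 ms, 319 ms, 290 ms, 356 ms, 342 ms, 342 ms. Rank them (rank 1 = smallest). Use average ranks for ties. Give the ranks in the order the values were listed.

2, 2, 8, 9, 4, 2, 7, 5.5, 5.5

Sorted (ascending): 290, 290, 290, 319, 342, 342, 356, 468, 478
The 3 values of 290 occupy positions 1–3 → average rank 2.
The 2 values of 342 occupy positions 5–6 → average rank (5+6)/2 = 5.5.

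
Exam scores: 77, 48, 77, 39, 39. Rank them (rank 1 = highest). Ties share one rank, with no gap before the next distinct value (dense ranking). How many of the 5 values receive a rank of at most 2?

3

Sorted (descending): 77, 77, 48, 39, 39
The 2 values of 77 share dense rank 1.
The 2 values of 39 share dense rank 3.
Remaining distinct values take the next consecutive integers.
Ranks ≤ 2: {1, 1, 2} → 3 values.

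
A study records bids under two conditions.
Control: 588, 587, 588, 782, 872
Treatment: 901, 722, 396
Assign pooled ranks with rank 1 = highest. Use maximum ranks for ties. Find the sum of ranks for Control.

24

Sorted (descending): 901, 872, 782, 722, 588, 588, 587, 396
The 2 values of 588 occupy positions 5–6 → each gets rank 6.
Control values → pooled ranks: 588→6, 587→7, 588→6, 782→3, 872→2
Rank sum = 6 + 7 + 6 + 3 + 2 = 24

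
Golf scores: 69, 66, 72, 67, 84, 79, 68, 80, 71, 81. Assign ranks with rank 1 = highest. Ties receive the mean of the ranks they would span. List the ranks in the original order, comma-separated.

Sorted (descending): 84, 81, 80, 79, 72, 71, 69, 68, 67, 66
No ties — each value takes its position as its rank.

7, 10, 5, 9, 1, 4, 8, 3, 6, 2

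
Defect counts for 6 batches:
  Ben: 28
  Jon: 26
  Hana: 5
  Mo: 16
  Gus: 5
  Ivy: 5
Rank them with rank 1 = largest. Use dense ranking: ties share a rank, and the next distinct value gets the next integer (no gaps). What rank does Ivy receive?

Sorted (descending): 28, 26, 16, 5, 5, 5
The 3 values of 5 share dense rank 4.
Remaining distinct values take the next consecutive integers.
Ivy has value 5 → rank 4.

4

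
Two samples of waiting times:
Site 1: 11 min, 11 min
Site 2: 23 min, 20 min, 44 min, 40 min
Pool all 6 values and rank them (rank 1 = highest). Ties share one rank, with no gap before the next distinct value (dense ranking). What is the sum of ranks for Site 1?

10

Sorted (descending): 44, 40, 23, 20, 11, 11
The 2 values of 11 share dense rank 5.
Remaining distinct values take the next consecutive integers.
Site 1 values → pooled ranks: 11→5, 11→5
Rank sum = 5 + 5 = 10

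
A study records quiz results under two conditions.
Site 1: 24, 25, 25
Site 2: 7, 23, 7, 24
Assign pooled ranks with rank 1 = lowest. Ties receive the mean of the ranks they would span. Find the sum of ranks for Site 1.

17.5

Sorted (ascending): 7, 7, 23, 24, 24, 25, 25
The 2 values of 7 occupy positions 1–2 → average rank (1+2)/2 = 1.5.
The 2 values of 24 occupy positions 4–5 → average rank (4+5)/2 = 4.5.
The 2 values of 25 occupy positions 6–7 → average rank (6+7)/2 = 6.5.
Site 1 values → pooled ranks: 24→4.5, 25→6.5, 25→6.5
Rank sum = 4.5 + 6.5 + 6.5 = 17.5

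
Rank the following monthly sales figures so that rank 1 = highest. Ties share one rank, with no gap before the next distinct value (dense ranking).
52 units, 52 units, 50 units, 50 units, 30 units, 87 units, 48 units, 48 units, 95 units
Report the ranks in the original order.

Sorted (descending): 95, 87, 52, 52, 50, 50, 48, 48, 30
The 2 values of 52 share dense rank 3.
The 2 values of 50 share dense rank 4.
The 2 values of 48 share dense rank 5.
Remaining distinct values take the next consecutive integers.

3, 3, 4, 4, 6, 2, 5, 5, 1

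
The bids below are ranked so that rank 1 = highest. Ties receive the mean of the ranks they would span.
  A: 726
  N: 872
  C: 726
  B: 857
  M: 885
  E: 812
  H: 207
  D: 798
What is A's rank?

6.5

Sorted (descending): 885, 872, 857, 812, 798, 726, 726, 207
The 2 values of 726 occupy positions 6–7 → average rank (6+7)/2 = 6.5.
A has value 726 → rank 6.5.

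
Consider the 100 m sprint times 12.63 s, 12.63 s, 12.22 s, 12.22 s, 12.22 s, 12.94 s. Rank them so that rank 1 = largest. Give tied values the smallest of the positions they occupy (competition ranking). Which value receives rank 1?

12.94

Sorted (descending): 12.94, 12.63, 12.63, 12.22, 12.22, 12.22
The 2 values of 12.63 occupy positions 2–3 → each gets rank 2.
The 3 values of 12.22 occupy positions 4–6 → each gets rank 4.
Rank 1 → value 12.94.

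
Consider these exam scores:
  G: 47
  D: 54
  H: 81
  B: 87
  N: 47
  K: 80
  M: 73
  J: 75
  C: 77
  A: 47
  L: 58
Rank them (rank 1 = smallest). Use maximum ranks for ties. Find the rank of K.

Sorted (ascending): 47, 47, 47, 54, 58, 73, 75, 77, 80, 81, 87
The 3 values of 47 occupy positions 1–3 → each gets rank 3.
K has value 80 → rank 9.

9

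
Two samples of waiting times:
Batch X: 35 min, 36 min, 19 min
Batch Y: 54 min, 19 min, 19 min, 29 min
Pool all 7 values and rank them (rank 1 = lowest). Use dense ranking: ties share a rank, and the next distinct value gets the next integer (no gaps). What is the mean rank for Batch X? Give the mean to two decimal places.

Sorted (ascending): 19, 19, 19, 29, 35, 36, 54
The 3 values of 19 share dense rank 1.
Remaining distinct values take the next consecutive integers.
Batch X values → pooled ranks: 35→3, 36→4, 19→1
Mean rank = (3 + 4 + 1) / 3 = 2.67

2.67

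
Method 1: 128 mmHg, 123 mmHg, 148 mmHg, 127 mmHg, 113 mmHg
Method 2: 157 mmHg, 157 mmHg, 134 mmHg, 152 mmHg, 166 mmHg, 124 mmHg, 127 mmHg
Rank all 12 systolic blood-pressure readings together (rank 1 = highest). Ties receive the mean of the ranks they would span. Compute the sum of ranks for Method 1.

Sorted (descending): 166, 157, 157, 152, 148, 134, 128, 127, 127, 124, 123, 113
The 2 values of 157 occupy positions 2–3 → average rank (2+3)/2 = 2.5.
The 2 values of 127 occupy positions 8–9 → average rank (8+9)/2 = 8.5.
Method 1 values → pooled ranks: 128→7, 123→11, 148→5, 127→8.5, 113→12
Rank sum = 7 + 11 + 5 + 8.5 + 12 = 43.5

43.5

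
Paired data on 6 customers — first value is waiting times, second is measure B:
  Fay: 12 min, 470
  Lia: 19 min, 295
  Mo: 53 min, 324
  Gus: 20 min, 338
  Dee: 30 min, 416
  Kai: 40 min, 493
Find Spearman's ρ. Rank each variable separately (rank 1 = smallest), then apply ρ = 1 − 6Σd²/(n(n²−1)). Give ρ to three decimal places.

0.029

Ranks of variable 1: 1, 2, 6, 3, 4, 5
Ranks of variable 2: 5, 1, 2, 3, 4, 6
d = r₁ − r₂: -4, 1, 4, 0, 0, -1
d²: 16, 1, 16, 0, 0, 1; Σd² = 34
ρ = 1 − 6·34/(6·35) = 1 − 204/210 = 0.029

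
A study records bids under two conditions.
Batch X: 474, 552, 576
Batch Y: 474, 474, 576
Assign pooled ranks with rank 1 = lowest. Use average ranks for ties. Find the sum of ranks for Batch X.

Sorted (ascending): 474, 474, 474, 552, 576, 576
The 3 values of 474 occupy positions 1–3 → average rank 2.
The 2 values of 576 occupy positions 5–6 → average rank (5+6)/2 = 5.5.
Batch X values → pooled ranks: 474→2, 552→4, 576→5.5
Rank sum = 2 + 4 + 5.5 = 11.5

11.5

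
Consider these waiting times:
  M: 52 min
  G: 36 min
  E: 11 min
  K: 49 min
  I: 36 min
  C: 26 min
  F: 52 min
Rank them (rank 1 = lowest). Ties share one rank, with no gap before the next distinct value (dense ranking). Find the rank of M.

Sorted (ascending): 11, 26, 36, 36, 49, 52, 52
The 2 values of 36 share dense rank 3.
The 2 values of 52 share dense rank 5.
Remaining distinct values take the next consecutive integers.
M has value 52 min → rank 5.

5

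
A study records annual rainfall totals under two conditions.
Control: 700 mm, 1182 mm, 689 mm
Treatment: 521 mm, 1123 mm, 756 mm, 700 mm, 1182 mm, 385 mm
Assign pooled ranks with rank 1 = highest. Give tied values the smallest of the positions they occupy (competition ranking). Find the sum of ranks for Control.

Sorted (descending): 1182, 1182, 1123, 756, 700, 700, 689, 521, 385
The 2 values of 1182 occupy positions 1–2 → each gets rank 1.
The 2 values of 700 occupy positions 5–6 → each gets rank 5.
Control values → pooled ranks: 700→5, 1182→1, 689→7
Rank sum = 5 + 1 + 7 = 13

13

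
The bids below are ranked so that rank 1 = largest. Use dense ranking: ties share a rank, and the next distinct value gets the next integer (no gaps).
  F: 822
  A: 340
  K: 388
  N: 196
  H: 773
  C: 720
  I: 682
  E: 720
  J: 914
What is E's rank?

4

Sorted (descending): 914, 822, 773, 720, 720, 682, 388, 340, 196
The 2 values of 720 share dense rank 4.
Remaining distinct values take the next consecutive integers.
E has value 720 → rank 4.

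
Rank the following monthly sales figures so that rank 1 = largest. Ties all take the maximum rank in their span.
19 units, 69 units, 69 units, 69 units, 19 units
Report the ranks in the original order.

5, 3, 3, 3, 5

Sorted (descending): 69, 69, 69, 19, 19
The 3 values of 69 occupy positions 1–3 → each gets rank 3.
The 2 values of 19 occupy positions 4–5 → each gets rank 5.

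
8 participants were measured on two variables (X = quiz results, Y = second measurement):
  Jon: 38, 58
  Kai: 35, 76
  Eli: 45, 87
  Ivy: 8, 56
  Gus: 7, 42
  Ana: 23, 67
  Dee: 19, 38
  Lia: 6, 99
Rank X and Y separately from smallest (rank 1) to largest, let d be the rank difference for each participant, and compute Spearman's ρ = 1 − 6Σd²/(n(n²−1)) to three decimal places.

Ranks of variable 1: 7, 6, 8, 3, 2, 5, 4, 1
Ranks of variable 2: 4, 6, 7, 3, 2, 5, 1, 8
d = r₁ − r₂: 3, 0, 1, 0, 0, 0, 3, -7
d²: 9, 0, 1, 0, 0, 0, 9, 49; Σd² = 68
ρ = 1 − 6·68/(8·63) = 1 − 408/504 = 0.190

0.190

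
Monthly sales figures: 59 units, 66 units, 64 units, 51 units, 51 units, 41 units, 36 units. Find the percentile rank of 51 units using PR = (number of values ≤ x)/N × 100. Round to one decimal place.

57.1

N = 7.
Strictly below 51: 2. Equal to 51: 2.
PR = 4/7 × 100 = 57.1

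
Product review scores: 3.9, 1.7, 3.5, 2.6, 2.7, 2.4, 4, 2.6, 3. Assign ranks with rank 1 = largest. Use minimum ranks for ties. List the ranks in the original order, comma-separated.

Sorted (descending): 4, 3.9, 3.5, 3, 2.7, 2.6, 2.6, 2.4, 1.7
The 2 values of 2.6 occupy positions 6–7 → each gets rank 6.

2, 9, 3, 6, 5, 8, 1, 6, 4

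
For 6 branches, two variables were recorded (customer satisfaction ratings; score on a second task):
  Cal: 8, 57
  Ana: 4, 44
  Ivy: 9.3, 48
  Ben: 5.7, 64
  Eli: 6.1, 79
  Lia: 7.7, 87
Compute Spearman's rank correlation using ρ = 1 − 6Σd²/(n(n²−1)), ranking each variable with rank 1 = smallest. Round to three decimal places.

Ranks of variable 1: 5, 1, 6, 2, 3, 4
Ranks of variable 2: 3, 1, 2, 4, 5, 6
d = r₁ − r₂: 2, 0, 4, -2, -2, -2
d²: 4, 0, 16, 4, 4, 4; Σd² = 32
ρ = 1 − 6·32/(6·35) = 1 − 192/210 = 0.086

0.086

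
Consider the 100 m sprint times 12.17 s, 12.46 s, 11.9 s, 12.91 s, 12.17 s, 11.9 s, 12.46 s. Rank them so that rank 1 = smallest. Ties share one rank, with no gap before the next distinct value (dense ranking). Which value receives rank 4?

12.91

Sorted (ascending): 11.9, 11.9, 12.17, 12.17, 12.46, 12.46, 12.91
The 2 values of 11.9 share dense rank 1.
The 2 values of 12.17 share dense rank 2.
The 2 values of 12.46 share dense rank 3.
Remaining distinct values take the next consecutive integers.
Rank 4 → value 12.91.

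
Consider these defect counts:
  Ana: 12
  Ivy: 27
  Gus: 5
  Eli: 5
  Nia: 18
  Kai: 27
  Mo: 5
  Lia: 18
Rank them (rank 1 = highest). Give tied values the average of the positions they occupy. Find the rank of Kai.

1.5

Sorted (descending): 27, 27, 18, 18, 12, 5, 5, 5
The 2 values of 27 occupy positions 1–2 → average rank (1+2)/2 = 1.5.
The 2 values of 18 occupy positions 3–4 → average rank (3+4)/2 = 3.5.
The 3 values of 5 occupy positions 6–8 → average rank 7.
Kai has value 27 → rank 1.5.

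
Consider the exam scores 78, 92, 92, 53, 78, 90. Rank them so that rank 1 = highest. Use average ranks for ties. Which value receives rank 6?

Sorted (descending): 92, 92, 90, 78, 78, 53
The 2 values of 92 occupy positions 1–2 → average rank (1+2)/2 = 1.5.
The 2 values of 78 occupy positions 4–5 → average rank (4+5)/2 = 4.5.
Rank 6 → value 53.

53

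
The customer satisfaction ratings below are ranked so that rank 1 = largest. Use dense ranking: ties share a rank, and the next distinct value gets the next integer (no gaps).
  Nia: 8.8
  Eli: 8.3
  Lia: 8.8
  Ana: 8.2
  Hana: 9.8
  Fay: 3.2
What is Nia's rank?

2

Sorted (descending): 9.8, 8.8, 8.8, 8.3, 8.2, 3.2
The 2 values of 8.8 share dense rank 2.
Remaining distinct values take the next consecutive integers.
Nia has value 8.8 → rank 2.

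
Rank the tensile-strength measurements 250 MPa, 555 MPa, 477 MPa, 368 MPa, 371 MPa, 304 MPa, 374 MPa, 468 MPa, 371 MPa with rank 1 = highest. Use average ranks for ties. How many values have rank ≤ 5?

4

Sorted (descending): 555, 477, 468, 374, 371, 371, 368, 304, 250
The 2 values of 371 occupy positions 5–6 → average rank (5+6)/2 = 5.5.
Ranks ≤ 5: {1, 2, 3, 4} → 4 values.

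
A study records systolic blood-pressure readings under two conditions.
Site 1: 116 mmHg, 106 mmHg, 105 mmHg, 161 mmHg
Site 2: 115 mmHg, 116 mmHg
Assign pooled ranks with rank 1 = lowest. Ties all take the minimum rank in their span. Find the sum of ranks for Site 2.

Sorted (ascending): 105, 106, 115, 116, 116, 161
The 2 values of 116 occupy positions 4–5 → each gets rank 4.
Site 2 values → pooled ranks: 115→3, 116→4
Rank sum = 3 + 4 = 7

7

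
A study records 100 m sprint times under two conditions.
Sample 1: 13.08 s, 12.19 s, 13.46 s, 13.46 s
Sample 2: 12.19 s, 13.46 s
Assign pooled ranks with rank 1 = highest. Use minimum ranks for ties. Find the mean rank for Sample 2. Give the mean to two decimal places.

3.00

Sorted (descending): 13.46, 13.46, 13.46, 13.08, 12.19, 12.19
The 3 values of 13.46 occupy positions 1–3 → each gets rank 1.
The 2 values of 12.19 occupy positions 5–6 → each gets rank 5.
Sample 2 values → pooled ranks: 12.19→5, 13.46→1
Mean rank = (5 + 1) / 2 = 3.00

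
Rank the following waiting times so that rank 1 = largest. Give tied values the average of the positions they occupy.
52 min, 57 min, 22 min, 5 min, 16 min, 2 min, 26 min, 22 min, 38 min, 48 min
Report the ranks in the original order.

2, 1, 6.5, 9, 8, 10, 5, 6.5, 4, 3

Sorted (descending): 57, 52, 48, 38, 26, 22, 22, 16, 5, 2
The 2 values of 22 occupy positions 6–7 → average rank (6+7)/2 = 6.5.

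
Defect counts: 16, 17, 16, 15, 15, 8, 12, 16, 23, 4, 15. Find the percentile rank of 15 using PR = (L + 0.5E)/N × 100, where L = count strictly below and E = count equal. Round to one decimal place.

N = 11.
Strictly below 15: 3. Equal to 15: 3.
PR = (3 + 0.5·3)/11 × 100 = 40.9

40.9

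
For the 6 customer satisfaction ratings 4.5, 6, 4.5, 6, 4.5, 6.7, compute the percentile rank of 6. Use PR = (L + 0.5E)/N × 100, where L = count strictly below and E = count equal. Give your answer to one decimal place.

66.7

N = 6.
Strictly below 6: 3. Equal to 6: 2.
PR = (3 + 0.5·2)/6 × 100 = 66.7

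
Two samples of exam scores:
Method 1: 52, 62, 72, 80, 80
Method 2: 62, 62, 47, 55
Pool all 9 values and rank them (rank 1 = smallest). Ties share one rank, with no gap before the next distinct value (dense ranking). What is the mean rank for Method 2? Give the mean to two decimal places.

Sorted (ascending): 47, 52, 55, 62, 62, 62, 72, 80, 80
The 3 values of 62 share dense rank 4.
The 2 values of 80 share dense rank 6.
Remaining distinct values take the next consecutive integers.
Method 2 values → pooled ranks: 62→4, 62→4, 47→1, 55→3
Mean rank = (4 + 4 + 1 + 3) / 4 = 3.00

3.00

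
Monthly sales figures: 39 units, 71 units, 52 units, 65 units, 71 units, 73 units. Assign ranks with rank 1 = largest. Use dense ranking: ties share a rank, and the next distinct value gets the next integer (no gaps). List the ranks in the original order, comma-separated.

5, 2, 4, 3, 2, 1

Sorted (descending): 73, 71, 71, 65, 52, 39
The 2 values of 71 share dense rank 2.
Remaining distinct values take the next consecutive integers.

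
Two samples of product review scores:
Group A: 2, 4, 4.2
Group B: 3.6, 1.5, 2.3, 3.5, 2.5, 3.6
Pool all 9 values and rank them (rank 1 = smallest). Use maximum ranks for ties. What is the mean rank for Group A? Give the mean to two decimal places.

6.33

Sorted (ascending): 1.5, 2, 2.3, 2.5, 3.5, 3.6, 3.6, 4, 4.2
The 2 values of 3.6 occupy positions 6–7 → each gets rank 7.
Group A values → pooled ranks: 2→2, 4→8, 4.2→9
Mean rank = (2 + 8 + 9) / 3 = 6.33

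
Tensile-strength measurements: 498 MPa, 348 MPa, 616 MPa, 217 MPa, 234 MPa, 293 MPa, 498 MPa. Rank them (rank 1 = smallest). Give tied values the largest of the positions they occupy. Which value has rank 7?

616

Sorted (ascending): 217, 234, 293, 348, 498, 498, 616
The 2 values of 498 occupy positions 5–6 → each gets rank 6.
Rank 7 → value 616.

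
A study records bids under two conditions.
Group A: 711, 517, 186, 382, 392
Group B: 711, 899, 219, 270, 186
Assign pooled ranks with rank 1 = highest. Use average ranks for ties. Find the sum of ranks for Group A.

27

Sorted (descending): 899, 711, 711, 517, 392, 382, 270, 219, 186, 186
The 2 values of 711 occupy positions 2–3 → average rank (2+3)/2 = 2.5.
The 2 values of 186 occupy positions 9–10 → average rank (9+10)/2 = 9.5.
Group A values → pooled ranks: 711→2.5, 517→4, 186→9.5, 382→6, 392→5
Rank sum = 2.5 + 4 + 9.5 + 6 + 5 = 27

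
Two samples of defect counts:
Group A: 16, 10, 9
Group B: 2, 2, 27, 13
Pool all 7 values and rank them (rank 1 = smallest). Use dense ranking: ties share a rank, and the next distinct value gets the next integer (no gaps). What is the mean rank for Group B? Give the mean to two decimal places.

3.00

Sorted (ascending): 2, 2, 9, 10, 13, 16, 27
The 2 values of 2 share dense rank 1.
Remaining distinct values take the next consecutive integers.
Group B values → pooled ranks: 2→1, 2→1, 27→6, 13→4
Mean rank = (1 + 1 + 6 + 4) / 4 = 3.00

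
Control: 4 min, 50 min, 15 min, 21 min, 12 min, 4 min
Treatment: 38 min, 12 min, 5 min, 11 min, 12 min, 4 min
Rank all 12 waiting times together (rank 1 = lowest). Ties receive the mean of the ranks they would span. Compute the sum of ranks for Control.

Sorted (ascending): 4, 4, 4, 5, 11, 12, 12, 12, 15, 21, 38, 50
The 3 values of 4 occupy positions 1–3 → average rank 2.
The 3 values of 12 occupy positions 6–8 → average rank 7.
Control values → pooled ranks: 4→2, 50→12, 15→9, 21→10, 12→7, 4→2
Rank sum = 2 + 12 + 9 + 10 + 7 + 2 = 42

42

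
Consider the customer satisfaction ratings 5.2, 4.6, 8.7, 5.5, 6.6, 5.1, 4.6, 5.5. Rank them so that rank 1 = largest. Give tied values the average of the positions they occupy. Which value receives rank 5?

5.2

Sorted (descending): 8.7, 6.6, 5.5, 5.5, 5.2, 5.1, 4.6, 4.6
The 2 values of 5.5 occupy positions 3–4 → average rank (3+4)/2 = 3.5.
The 2 values of 4.6 occupy positions 7–8 → average rank (7+8)/2 = 7.5.
Rank 5 → value 5.2.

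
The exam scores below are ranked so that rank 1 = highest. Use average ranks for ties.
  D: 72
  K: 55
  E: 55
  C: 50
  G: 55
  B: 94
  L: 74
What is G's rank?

Sorted (descending): 94, 74, 72, 55, 55, 55, 50
The 3 values of 55 occupy positions 4–6 → average rank 5.
G has value 55 → rank 5.

5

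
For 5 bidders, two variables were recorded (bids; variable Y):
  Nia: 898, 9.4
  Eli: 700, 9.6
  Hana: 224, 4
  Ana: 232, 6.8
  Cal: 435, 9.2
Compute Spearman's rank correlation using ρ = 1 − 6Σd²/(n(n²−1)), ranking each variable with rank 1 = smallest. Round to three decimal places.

Ranks of variable 1: 5, 4, 1, 2, 3
Ranks of variable 2: 4, 5, 1, 2, 3
d = r₁ − r₂: 1, -1, 0, 0, 0
d²: 1, 1, 0, 0, 0; Σd² = 2
ρ = 1 − 6·2/(5·24) = 1 − 12/120 = 0.900

0.900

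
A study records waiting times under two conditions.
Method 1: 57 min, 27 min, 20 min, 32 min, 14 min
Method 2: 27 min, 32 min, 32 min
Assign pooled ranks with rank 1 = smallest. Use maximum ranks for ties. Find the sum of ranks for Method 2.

Sorted (ascending): 14, 20, 27, 27, 32, 32, 32, 57
The 2 values of 27 occupy positions 3–4 → each gets rank 4.
The 3 values of 32 occupy positions 5–7 → each gets rank 7.
Method 2 values → pooled ranks: 27→4, 32→7, 32→7
Rank sum = 4 + 7 + 7 = 18

18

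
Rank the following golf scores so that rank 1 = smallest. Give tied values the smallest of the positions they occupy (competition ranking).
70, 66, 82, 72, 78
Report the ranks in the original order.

2, 1, 5, 3, 4

Sorted (ascending): 66, 70, 72, 78, 82
No ties — each value takes its position as its rank.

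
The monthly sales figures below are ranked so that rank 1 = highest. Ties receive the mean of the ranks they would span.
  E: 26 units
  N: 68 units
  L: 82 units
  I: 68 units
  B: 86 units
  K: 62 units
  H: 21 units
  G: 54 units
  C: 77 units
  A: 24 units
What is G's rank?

7

Sorted (descending): 86, 82, 77, 68, 68, 62, 54, 26, 24, 21
The 2 values of 68 occupy positions 4–5 → average rank (4+5)/2 = 4.5.
G has value 54 units → rank 7.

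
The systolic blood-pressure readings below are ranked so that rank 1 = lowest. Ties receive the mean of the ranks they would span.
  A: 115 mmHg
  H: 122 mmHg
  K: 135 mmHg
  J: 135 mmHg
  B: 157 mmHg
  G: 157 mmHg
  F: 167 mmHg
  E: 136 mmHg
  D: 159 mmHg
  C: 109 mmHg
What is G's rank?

7.5

Sorted (ascending): 109, 115, 122, 135, 135, 136, 157, 157, 159, 167
The 2 values of 135 occupy positions 4–5 → average rank (4+5)/2 = 4.5.
The 2 values of 157 occupy positions 7–8 → average rank (7+8)/2 = 7.5.
G has value 157 mmHg → rank 7.5.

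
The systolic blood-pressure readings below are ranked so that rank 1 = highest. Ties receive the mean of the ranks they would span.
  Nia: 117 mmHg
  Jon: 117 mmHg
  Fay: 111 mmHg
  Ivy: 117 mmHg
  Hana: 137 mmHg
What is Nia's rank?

3

Sorted (descending): 137, 117, 117, 117, 111
The 3 values of 117 occupy positions 2–4 → average rank 3.
Nia has value 117 mmHg → rank 3.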